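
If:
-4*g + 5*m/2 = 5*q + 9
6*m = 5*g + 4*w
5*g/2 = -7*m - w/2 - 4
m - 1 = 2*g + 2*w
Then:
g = -2/61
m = -31/61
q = -1237/610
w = -44/61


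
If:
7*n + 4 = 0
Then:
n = -4/7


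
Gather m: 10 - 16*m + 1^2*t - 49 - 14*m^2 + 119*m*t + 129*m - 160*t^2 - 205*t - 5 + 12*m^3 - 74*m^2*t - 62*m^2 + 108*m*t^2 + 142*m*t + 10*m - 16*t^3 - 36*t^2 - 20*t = 12*m^3 + m^2*(-74*t - 76) + m*(108*t^2 + 261*t + 123) - 16*t^3 - 196*t^2 - 224*t - 44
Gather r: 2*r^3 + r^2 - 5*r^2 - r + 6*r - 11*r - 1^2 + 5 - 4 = 2*r^3 - 4*r^2 - 6*r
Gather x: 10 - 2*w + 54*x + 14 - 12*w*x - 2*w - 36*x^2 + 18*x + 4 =-4*w - 36*x^2 + x*(72 - 12*w) + 28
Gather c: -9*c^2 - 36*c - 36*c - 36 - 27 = -9*c^2 - 72*c - 63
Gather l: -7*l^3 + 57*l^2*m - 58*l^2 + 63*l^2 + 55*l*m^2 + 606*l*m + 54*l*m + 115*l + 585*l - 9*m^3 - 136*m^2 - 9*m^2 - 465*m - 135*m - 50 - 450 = -7*l^3 + l^2*(57*m + 5) + l*(55*m^2 + 660*m + 700) - 9*m^3 - 145*m^2 - 600*m - 500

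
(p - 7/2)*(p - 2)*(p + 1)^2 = p^4 - 7*p^3/2 - 3*p^2 + 17*p/2 + 7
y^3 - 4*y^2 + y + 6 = (y - 3)*(y - 2)*(y + 1)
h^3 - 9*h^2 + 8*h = h*(h - 8)*(h - 1)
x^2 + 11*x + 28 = (x + 4)*(x + 7)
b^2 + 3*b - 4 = (b - 1)*(b + 4)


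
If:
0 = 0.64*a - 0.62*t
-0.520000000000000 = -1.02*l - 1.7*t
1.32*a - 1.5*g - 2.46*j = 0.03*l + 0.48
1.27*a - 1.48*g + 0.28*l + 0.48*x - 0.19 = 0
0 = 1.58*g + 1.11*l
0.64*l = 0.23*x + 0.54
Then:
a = 0.01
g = -0.34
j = 0.02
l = 0.49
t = 0.01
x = -0.98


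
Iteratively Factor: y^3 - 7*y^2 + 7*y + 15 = (y + 1)*(y^2 - 8*y + 15) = (y - 3)*(y + 1)*(y - 5)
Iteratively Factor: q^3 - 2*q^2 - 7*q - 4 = (q + 1)*(q^2 - 3*q - 4) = (q - 4)*(q + 1)*(q + 1)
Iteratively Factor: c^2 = (c)*(c)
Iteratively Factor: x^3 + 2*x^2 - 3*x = (x + 3)*(x^2 - x) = (x - 1)*(x + 3)*(x)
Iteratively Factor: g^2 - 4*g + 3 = (g - 1)*(g - 3)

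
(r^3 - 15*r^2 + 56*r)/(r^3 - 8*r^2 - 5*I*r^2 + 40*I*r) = (r - 7)/(r - 5*I)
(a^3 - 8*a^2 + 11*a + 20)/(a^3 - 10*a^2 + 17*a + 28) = (a - 5)/(a - 7)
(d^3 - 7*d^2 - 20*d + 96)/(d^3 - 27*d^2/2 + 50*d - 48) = 2*(d^2 + d - 12)/(2*d^2 - 11*d + 12)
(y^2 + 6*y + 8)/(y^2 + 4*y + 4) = (y + 4)/(y + 2)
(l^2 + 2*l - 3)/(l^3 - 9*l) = (l - 1)/(l*(l - 3))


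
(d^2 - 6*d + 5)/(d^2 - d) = (d - 5)/d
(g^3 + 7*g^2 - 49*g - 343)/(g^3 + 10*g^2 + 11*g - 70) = (g^2 - 49)/(g^2 + 3*g - 10)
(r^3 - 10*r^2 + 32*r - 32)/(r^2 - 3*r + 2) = (r^2 - 8*r + 16)/(r - 1)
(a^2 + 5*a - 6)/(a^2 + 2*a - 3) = (a + 6)/(a + 3)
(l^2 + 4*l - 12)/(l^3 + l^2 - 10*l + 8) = (l + 6)/(l^2 + 3*l - 4)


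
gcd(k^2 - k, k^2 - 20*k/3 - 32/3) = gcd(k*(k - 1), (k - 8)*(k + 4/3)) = 1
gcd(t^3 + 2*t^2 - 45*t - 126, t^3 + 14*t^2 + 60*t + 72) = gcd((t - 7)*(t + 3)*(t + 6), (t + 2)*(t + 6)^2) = t + 6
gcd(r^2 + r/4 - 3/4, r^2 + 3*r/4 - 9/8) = r - 3/4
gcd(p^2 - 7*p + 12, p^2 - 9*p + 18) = p - 3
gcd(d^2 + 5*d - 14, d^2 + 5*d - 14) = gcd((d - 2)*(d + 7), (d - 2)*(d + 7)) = d^2 + 5*d - 14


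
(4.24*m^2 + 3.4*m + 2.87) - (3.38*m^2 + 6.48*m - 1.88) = 0.86*m^2 - 3.08*m + 4.75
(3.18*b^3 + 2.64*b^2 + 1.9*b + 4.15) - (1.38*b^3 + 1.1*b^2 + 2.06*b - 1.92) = 1.8*b^3 + 1.54*b^2 - 0.16*b + 6.07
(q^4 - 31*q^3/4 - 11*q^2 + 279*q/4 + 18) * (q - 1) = q^5 - 35*q^4/4 - 13*q^3/4 + 323*q^2/4 - 207*q/4 - 18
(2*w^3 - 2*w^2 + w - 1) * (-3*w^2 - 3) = -6*w^5 + 6*w^4 - 9*w^3 + 9*w^2 - 3*w + 3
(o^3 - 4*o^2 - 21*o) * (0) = 0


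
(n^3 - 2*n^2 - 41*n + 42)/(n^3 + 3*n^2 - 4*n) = (n^2 - n - 42)/(n*(n + 4))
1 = 1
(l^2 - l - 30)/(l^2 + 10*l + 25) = (l - 6)/(l + 5)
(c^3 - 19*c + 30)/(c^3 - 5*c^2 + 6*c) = (c + 5)/c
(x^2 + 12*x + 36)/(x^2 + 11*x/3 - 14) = 3*(x + 6)/(3*x - 7)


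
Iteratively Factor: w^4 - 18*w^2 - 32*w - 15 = (w + 1)*(w^3 - w^2 - 17*w - 15) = (w + 1)^2*(w^2 - 2*w - 15) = (w - 5)*(w + 1)^2*(w + 3)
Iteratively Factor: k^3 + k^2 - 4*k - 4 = (k - 2)*(k^2 + 3*k + 2) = (k - 2)*(k + 1)*(k + 2)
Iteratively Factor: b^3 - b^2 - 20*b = (b - 5)*(b^2 + 4*b) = (b - 5)*(b + 4)*(b)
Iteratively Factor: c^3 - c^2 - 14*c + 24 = (c - 2)*(c^2 + c - 12) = (c - 3)*(c - 2)*(c + 4)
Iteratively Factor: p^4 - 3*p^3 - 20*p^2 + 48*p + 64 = (p - 4)*(p^3 + p^2 - 16*p - 16) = (p - 4)^2*(p^2 + 5*p + 4) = (p - 4)^2*(p + 1)*(p + 4)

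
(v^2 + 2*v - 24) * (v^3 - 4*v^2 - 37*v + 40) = v^5 - 2*v^4 - 69*v^3 + 62*v^2 + 968*v - 960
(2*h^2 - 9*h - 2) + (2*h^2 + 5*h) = 4*h^2 - 4*h - 2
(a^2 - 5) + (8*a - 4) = a^2 + 8*a - 9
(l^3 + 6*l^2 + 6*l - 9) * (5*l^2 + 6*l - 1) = 5*l^5 + 36*l^4 + 65*l^3 - 15*l^2 - 60*l + 9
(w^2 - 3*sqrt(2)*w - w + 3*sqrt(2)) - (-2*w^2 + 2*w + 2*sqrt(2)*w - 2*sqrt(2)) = 3*w^2 - 5*sqrt(2)*w - 3*w + 5*sqrt(2)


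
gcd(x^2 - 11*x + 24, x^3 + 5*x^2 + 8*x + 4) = 1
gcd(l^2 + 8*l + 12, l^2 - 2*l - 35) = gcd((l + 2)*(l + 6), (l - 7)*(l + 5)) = 1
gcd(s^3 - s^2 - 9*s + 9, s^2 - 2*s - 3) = s - 3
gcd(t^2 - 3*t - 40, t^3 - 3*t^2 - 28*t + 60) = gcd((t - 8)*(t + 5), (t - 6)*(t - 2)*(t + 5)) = t + 5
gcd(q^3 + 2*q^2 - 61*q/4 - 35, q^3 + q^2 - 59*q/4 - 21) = q^2 - q/2 - 14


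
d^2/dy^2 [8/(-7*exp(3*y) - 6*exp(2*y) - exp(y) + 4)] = 8*(-2*(21*exp(2*y) + 12*exp(y) + 1)^2*exp(y) + (63*exp(2*y) + 24*exp(y) + 1)*(7*exp(3*y) + 6*exp(2*y) + exp(y) - 4))*exp(y)/(7*exp(3*y) + 6*exp(2*y) + exp(y) - 4)^3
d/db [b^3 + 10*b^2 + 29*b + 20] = 3*b^2 + 20*b + 29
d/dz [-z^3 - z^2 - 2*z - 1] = -3*z^2 - 2*z - 2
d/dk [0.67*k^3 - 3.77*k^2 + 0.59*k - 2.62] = 2.01*k^2 - 7.54*k + 0.59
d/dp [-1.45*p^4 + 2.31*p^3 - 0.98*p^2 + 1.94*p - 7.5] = -5.8*p^3 + 6.93*p^2 - 1.96*p + 1.94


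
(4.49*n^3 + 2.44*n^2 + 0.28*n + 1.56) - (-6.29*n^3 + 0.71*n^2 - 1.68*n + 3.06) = 10.78*n^3 + 1.73*n^2 + 1.96*n - 1.5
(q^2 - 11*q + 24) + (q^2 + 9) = 2*q^2 - 11*q + 33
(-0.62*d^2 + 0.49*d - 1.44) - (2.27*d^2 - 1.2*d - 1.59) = -2.89*d^2 + 1.69*d + 0.15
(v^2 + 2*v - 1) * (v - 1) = v^3 + v^2 - 3*v + 1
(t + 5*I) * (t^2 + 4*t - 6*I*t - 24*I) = t^3 + 4*t^2 - I*t^2 + 30*t - 4*I*t + 120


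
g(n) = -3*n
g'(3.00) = -3.00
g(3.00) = -9.00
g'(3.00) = -3.00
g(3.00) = -9.00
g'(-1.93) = -3.00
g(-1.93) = 5.79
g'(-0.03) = -3.00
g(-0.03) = 0.09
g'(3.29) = -3.00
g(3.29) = -9.87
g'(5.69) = -3.00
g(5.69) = -17.07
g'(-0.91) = -3.00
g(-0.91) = 2.73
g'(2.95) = -3.00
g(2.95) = -8.85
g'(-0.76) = -3.00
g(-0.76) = 2.28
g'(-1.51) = -3.00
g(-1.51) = 4.53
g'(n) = -3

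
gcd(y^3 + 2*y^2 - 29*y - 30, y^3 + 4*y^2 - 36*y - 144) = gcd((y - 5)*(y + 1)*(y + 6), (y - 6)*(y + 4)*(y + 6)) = y + 6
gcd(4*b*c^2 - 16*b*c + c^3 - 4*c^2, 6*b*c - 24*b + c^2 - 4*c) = c - 4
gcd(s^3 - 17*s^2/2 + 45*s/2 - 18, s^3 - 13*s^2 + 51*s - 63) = s - 3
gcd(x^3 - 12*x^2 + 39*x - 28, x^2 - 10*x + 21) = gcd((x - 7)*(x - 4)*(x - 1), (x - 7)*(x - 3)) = x - 7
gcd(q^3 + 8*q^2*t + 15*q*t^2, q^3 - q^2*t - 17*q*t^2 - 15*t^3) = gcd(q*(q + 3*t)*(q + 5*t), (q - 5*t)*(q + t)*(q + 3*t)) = q + 3*t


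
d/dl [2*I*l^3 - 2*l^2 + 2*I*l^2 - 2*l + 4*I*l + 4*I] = 6*I*l^2 + 4*l*(-1 + I) - 2 + 4*I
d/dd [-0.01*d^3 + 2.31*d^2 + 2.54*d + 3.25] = -0.03*d^2 + 4.62*d + 2.54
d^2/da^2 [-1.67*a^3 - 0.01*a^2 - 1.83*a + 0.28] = -10.02*a - 0.02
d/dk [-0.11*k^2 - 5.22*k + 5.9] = -0.22*k - 5.22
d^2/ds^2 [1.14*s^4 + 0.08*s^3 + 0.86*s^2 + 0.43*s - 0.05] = 13.68*s^2 + 0.48*s + 1.72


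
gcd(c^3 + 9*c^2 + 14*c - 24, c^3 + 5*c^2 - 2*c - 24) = c + 4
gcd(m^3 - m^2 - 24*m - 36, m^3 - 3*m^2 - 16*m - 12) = m^2 - 4*m - 12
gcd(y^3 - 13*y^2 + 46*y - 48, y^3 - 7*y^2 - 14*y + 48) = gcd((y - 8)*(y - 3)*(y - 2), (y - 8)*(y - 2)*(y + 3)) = y^2 - 10*y + 16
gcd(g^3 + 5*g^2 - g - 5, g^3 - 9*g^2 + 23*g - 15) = g - 1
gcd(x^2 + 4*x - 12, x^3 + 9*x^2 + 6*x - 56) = x - 2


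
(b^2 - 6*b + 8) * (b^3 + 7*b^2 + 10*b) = b^5 + b^4 - 24*b^3 - 4*b^2 + 80*b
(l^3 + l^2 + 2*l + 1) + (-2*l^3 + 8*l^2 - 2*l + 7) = -l^3 + 9*l^2 + 8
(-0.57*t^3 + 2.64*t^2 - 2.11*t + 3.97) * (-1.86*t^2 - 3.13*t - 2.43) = 1.0602*t^5 - 3.1263*t^4 - 2.9535*t^3 - 7.1951*t^2 - 7.2988*t - 9.6471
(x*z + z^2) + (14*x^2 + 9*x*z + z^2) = 14*x^2 + 10*x*z + 2*z^2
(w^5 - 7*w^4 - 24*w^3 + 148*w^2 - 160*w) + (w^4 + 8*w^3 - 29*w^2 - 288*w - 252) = w^5 - 6*w^4 - 16*w^3 + 119*w^2 - 448*w - 252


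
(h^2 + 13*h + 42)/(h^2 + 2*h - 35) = (h + 6)/(h - 5)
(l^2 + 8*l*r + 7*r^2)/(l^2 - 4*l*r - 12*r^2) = (-l^2 - 8*l*r - 7*r^2)/(-l^2 + 4*l*r + 12*r^2)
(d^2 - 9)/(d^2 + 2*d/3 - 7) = 3*(d - 3)/(3*d - 7)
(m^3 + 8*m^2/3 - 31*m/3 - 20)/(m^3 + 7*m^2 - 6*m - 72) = (m + 5/3)/(m + 6)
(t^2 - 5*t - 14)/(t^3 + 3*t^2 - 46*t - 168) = (t + 2)/(t^2 + 10*t + 24)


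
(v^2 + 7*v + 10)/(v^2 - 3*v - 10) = (v + 5)/(v - 5)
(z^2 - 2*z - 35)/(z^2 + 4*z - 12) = (z^2 - 2*z - 35)/(z^2 + 4*z - 12)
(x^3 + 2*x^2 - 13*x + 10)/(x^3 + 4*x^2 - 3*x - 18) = (x^2 + 4*x - 5)/(x^2 + 6*x + 9)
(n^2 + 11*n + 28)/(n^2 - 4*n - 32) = (n + 7)/(n - 8)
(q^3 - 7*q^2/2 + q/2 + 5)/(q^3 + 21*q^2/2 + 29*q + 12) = (2*q^3 - 7*q^2 + q + 10)/(2*q^3 + 21*q^2 + 58*q + 24)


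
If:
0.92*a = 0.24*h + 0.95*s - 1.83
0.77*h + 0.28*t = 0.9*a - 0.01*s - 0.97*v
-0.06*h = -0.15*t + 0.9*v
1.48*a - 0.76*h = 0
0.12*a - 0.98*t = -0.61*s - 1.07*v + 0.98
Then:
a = -0.20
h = -0.39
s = 1.83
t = 0.17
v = 0.06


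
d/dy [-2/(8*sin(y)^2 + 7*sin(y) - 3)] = 2*(16*sin(y) + 7)*cos(y)/(8*sin(y)^2 + 7*sin(y) - 3)^2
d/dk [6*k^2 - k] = 12*k - 1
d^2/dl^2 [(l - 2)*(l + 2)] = 2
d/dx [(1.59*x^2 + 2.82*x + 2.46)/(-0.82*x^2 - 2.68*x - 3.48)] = (-1.9488*x^2 - 7.032*x - 3.2208)/(0.6724*x^4 + 4.3952*x^3 + 12.8896*x^2 + 18.6528*x + 12.1104)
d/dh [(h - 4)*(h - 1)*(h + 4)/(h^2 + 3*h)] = (h^4 + 6*h^3 + 13*h^2 - 32*h - 48)/(h^2*(h^2 + 6*h + 9))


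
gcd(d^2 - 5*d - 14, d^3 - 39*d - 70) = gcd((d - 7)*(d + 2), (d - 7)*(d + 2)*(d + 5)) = d^2 - 5*d - 14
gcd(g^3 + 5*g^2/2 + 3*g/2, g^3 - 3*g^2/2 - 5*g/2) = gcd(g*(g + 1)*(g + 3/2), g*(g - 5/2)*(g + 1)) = g^2 + g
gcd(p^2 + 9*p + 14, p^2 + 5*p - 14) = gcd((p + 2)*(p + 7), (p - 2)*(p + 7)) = p + 7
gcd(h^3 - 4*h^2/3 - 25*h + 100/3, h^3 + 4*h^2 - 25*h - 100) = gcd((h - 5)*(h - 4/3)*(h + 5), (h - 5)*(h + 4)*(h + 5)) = h^2 - 25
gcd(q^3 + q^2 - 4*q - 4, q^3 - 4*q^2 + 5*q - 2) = q - 2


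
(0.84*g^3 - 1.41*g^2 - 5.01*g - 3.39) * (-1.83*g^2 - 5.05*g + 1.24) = -1.5372*g^5 - 1.6617*g^4 + 17.3304*g^3 + 29.7558*g^2 + 10.9071*g - 4.2036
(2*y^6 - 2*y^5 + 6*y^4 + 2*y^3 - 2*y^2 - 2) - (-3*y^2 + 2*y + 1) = 2*y^6 - 2*y^5 + 6*y^4 + 2*y^3 + y^2 - 2*y - 3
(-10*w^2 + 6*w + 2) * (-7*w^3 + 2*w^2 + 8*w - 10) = 70*w^5 - 62*w^4 - 82*w^3 + 152*w^2 - 44*w - 20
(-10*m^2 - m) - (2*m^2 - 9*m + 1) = -12*m^2 + 8*m - 1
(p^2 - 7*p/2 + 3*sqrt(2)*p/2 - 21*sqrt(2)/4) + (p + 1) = p^2 - 5*p/2 + 3*sqrt(2)*p/2 - 21*sqrt(2)/4 + 1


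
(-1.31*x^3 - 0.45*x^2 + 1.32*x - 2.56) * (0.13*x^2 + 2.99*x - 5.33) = -0.1703*x^5 - 3.9754*x^4 + 5.8084*x^3 + 6.0125*x^2 - 14.69*x + 13.6448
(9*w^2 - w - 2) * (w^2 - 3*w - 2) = 9*w^4 - 28*w^3 - 17*w^2 + 8*w + 4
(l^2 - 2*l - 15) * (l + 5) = l^3 + 3*l^2 - 25*l - 75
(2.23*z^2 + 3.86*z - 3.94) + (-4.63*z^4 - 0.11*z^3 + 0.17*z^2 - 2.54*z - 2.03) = -4.63*z^4 - 0.11*z^3 + 2.4*z^2 + 1.32*z - 5.97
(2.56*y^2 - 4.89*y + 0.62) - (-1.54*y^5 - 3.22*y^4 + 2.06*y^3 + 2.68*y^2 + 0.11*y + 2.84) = 1.54*y^5 + 3.22*y^4 - 2.06*y^3 - 0.12*y^2 - 5.0*y - 2.22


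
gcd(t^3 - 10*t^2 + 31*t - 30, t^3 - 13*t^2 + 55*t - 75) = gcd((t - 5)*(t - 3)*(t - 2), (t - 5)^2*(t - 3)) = t^2 - 8*t + 15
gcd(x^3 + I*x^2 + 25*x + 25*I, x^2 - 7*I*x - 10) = x - 5*I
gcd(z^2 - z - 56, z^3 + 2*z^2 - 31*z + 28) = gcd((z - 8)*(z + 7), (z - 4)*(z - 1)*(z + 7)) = z + 7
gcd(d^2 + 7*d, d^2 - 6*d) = d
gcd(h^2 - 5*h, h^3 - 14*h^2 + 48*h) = h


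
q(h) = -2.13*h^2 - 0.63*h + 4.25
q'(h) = -4.26*h - 0.63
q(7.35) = -115.45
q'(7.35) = -31.94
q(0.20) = 4.04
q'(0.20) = -1.48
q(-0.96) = 2.89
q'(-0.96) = 3.46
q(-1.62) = -0.32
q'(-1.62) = 6.27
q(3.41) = -22.67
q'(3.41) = -15.16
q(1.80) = -3.79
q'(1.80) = -8.30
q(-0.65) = 3.76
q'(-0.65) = 2.14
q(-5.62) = -59.48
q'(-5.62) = 23.31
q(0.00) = 4.25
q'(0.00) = -0.63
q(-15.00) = -465.55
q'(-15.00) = 63.27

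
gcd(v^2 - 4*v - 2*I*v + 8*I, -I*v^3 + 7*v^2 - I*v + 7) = 1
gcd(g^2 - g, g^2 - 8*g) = g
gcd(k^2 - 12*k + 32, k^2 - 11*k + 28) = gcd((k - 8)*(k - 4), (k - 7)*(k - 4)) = k - 4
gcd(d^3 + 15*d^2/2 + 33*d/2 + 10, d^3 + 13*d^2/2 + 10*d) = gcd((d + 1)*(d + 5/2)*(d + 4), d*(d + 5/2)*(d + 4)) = d^2 + 13*d/2 + 10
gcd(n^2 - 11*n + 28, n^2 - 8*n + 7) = n - 7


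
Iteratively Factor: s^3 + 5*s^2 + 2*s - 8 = (s + 2)*(s^2 + 3*s - 4) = (s + 2)*(s + 4)*(s - 1)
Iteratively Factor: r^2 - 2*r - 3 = (r - 3)*(r + 1)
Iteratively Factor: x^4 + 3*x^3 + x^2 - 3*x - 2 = (x + 1)*(x^3 + 2*x^2 - x - 2) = (x - 1)*(x + 1)*(x^2 + 3*x + 2) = (x - 1)*(x + 1)^2*(x + 2)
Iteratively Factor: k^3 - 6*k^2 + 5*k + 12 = (k - 4)*(k^2 - 2*k - 3) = (k - 4)*(k + 1)*(k - 3)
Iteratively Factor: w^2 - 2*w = (w - 2)*(w)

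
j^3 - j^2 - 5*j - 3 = (j - 3)*(j + 1)^2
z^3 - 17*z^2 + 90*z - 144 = (z - 8)*(z - 6)*(z - 3)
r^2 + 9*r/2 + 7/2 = (r + 1)*(r + 7/2)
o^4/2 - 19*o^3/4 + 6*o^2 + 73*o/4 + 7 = (o/2 + 1/2)*(o - 7)*(o - 4)*(o + 1/2)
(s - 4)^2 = s^2 - 8*s + 16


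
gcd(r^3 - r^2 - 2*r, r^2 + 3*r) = r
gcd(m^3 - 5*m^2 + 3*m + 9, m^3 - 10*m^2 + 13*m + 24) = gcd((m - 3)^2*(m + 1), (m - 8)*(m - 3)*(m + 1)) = m^2 - 2*m - 3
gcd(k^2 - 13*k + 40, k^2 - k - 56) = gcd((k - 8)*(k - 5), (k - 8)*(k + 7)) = k - 8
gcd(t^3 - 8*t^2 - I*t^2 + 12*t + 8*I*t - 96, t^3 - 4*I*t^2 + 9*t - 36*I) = t^2 - I*t + 12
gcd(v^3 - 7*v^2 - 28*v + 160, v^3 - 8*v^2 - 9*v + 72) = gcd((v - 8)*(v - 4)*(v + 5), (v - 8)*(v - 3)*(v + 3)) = v - 8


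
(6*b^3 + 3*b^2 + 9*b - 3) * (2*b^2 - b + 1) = 12*b^5 + 21*b^3 - 12*b^2 + 12*b - 3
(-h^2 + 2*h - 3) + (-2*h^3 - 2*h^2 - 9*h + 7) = -2*h^3 - 3*h^2 - 7*h + 4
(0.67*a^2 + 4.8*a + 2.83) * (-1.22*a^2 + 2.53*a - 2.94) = -0.8174*a^4 - 4.1609*a^3 + 6.7216*a^2 - 6.9521*a - 8.3202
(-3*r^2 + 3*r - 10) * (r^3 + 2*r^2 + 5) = -3*r^5 - 3*r^4 - 4*r^3 - 35*r^2 + 15*r - 50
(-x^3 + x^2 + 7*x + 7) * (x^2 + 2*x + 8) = -x^5 - x^4 + x^3 + 29*x^2 + 70*x + 56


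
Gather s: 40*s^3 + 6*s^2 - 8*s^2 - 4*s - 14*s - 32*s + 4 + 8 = 40*s^3 - 2*s^2 - 50*s + 12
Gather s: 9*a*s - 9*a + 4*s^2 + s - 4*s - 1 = -9*a + 4*s^2 + s*(9*a - 3) - 1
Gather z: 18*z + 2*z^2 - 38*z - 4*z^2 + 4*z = -2*z^2 - 16*z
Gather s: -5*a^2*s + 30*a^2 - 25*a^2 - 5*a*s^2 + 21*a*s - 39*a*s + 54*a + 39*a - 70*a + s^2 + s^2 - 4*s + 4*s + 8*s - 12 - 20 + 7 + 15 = 5*a^2 + 23*a + s^2*(2 - 5*a) + s*(-5*a^2 - 18*a + 8) - 10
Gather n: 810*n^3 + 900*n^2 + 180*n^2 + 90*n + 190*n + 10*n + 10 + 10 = 810*n^3 + 1080*n^2 + 290*n + 20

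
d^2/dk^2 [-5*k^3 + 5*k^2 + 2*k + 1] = 10 - 30*k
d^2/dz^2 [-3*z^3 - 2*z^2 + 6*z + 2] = -18*z - 4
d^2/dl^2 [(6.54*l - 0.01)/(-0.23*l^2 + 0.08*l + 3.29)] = ((0.46*l - 0.08)*(0.92*l - 0.16)*(6.54*l - 0.01) + (9.0252*l - 1.051)*(-0.23*l^2 + 0.08*l + 3.29))/(-0.23*l^2 + 0.08*l + 3.29)^3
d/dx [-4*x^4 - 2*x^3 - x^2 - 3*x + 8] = -16*x^3 - 6*x^2 - 2*x - 3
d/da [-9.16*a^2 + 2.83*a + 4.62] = 2.83 - 18.32*a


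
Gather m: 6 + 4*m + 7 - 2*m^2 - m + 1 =-2*m^2 + 3*m + 14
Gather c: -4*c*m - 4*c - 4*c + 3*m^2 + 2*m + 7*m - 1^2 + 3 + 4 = c*(-4*m - 8) + 3*m^2 + 9*m + 6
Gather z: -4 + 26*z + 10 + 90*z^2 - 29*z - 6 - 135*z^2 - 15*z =-45*z^2 - 18*z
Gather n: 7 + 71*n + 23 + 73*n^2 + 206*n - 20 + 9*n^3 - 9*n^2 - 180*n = 9*n^3 + 64*n^2 + 97*n + 10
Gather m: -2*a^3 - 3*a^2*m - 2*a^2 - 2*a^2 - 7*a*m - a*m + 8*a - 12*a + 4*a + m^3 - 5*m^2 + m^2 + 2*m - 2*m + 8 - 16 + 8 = -2*a^3 - 4*a^2 + m^3 - 4*m^2 + m*(-3*a^2 - 8*a)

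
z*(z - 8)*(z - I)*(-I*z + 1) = -I*z^4 + 8*I*z^3 - I*z^2 + 8*I*z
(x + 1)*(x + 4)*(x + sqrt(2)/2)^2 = x^4 + sqrt(2)*x^3 + 5*x^3 + 9*x^2/2 + 5*sqrt(2)*x^2 + 5*x/2 + 4*sqrt(2)*x + 2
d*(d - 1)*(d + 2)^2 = d^4 + 3*d^3 - 4*d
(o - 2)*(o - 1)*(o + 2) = o^3 - o^2 - 4*o + 4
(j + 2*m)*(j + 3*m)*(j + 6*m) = j^3 + 11*j^2*m + 36*j*m^2 + 36*m^3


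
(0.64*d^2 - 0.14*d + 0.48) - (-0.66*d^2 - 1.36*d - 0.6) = 1.3*d^2 + 1.22*d + 1.08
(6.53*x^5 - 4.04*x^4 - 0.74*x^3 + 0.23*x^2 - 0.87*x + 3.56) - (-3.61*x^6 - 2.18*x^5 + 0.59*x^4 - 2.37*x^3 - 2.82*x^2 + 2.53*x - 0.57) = 3.61*x^6 + 8.71*x^5 - 4.63*x^4 + 1.63*x^3 + 3.05*x^2 - 3.4*x + 4.13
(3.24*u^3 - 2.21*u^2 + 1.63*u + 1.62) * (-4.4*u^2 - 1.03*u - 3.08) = -14.256*u^5 + 6.3868*u^4 - 14.8749*u^3 - 2.0001*u^2 - 6.689*u - 4.9896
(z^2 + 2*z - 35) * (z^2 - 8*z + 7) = z^4 - 6*z^3 - 44*z^2 + 294*z - 245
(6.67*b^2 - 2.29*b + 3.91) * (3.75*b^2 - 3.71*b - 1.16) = 25.0125*b^4 - 33.3332*b^3 + 15.4212*b^2 - 11.8497*b - 4.5356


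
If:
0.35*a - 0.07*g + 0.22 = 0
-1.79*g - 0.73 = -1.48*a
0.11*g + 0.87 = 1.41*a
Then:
No Solution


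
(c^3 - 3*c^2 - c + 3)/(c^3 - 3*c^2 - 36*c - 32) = (c^2 - 4*c + 3)/(c^2 - 4*c - 32)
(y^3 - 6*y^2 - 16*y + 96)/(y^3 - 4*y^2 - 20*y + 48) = (y - 4)/(y - 2)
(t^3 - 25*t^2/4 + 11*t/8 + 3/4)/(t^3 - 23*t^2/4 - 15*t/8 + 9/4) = (4*t + 1)/(4*t + 3)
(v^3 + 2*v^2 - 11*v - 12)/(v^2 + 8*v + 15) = (v^3 + 2*v^2 - 11*v - 12)/(v^2 + 8*v + 15)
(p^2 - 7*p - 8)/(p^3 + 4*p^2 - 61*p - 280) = (p + 1)/(p^2 + 12*p + 35)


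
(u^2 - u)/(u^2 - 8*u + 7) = u/(u - 7)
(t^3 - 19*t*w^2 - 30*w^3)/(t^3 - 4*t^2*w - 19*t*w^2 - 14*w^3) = (t^2 - 2*t*w - 15*w^2)/(t^2 - 6*t*w - 7*w^2)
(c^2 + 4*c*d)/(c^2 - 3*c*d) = (c + 4*d)/(c - 3*d)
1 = 1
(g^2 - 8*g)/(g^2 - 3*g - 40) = g/(g + 5)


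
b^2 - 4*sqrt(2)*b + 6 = (b - 3*sqrt(2))*(b - sqrt(2))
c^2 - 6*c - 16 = (c - 8)*(c + 2)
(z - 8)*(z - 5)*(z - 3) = z^3 - 16*z^2 + 79*z - 120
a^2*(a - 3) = a^3 - 3*a^2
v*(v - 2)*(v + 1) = v^3 - v^2 - 2*v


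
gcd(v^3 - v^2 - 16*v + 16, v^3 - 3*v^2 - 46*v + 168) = v - 4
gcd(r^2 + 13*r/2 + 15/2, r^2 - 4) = 1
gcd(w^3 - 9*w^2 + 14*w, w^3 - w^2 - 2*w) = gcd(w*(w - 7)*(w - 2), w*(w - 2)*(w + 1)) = w^2 - 2*w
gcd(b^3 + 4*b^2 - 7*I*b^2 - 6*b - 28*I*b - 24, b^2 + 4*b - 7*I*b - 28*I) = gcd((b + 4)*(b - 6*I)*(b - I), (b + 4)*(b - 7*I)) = b + 4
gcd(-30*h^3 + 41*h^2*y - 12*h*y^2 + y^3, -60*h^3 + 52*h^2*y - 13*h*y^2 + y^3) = 30*h^2 - 11*h*y + y^2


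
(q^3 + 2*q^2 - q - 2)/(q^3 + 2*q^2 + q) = (q^2 + q - 2)/(q*(q + 1))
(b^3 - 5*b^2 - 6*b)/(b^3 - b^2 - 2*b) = (b - 6)/(b - 2)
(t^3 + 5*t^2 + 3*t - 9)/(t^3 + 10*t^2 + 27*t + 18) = (t^2 + 2*t - 3)/(t^2 + 7*t + 6)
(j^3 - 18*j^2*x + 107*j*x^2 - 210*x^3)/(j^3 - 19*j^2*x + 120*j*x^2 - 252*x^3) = (-j + 5*x)/(-j + 6*x)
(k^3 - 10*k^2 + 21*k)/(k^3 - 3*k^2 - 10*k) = (-k^2 + 10*k - 21)/(-k^2 + 3*k + 10)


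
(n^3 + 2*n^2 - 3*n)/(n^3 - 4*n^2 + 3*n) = (n + 3)/(n - 3)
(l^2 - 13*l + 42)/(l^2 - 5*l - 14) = (l - 6)/(l + 2)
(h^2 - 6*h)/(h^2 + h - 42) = h/(h + 7)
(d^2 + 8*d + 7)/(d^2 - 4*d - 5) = (d + 7)/(d - 5)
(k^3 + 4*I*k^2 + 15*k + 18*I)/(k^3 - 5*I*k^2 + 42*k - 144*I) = (k + I)/(k - 8*I)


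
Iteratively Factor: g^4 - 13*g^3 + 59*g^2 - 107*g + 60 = (g - 1)*(g^3 - 12*g^2 + 47*g - 60) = (g - 3)*(g - 1)*(g^2 - 9*g + 20) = (g - 4)*(g - 3)*(g - 1)*(g - 5)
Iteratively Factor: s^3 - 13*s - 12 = (s + 1)*(s^2 - s - 12) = (s - 4)*(s + 1)*(s + 3)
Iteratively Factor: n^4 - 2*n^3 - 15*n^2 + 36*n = (n)*(n^3 - 2*n^2 - 15*n + 36) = n*(n - 3)*(n^2 + n - 12) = n*(n - 3)^2*(n + 4)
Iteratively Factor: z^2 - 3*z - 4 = (z + 1)*(z - 4)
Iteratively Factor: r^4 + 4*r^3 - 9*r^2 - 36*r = (r + 4)*(r^3 - 9*r) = (r - 3)*(r + 4)*(r^2 + 3*r) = r*(r - 3)*(r + 4)*(r + 3)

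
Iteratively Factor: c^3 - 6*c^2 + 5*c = (c - 5)*(c^2 - c) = c*(c - 5)*(c - 1)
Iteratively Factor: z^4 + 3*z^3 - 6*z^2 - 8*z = (z)*(z^3 + 3*z^2 - 6*z - 8) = z*(z - 2)*(z^2 + 5*z + 4) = z*(z - 2)*(z + 1)*(z + 4)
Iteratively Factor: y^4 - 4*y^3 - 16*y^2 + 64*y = (y - 4)*(y^3 - 16*y) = (y - 4)*(y + 4)*(y^2 - 4*y) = (y - 4)^2*(y + 4)*(y)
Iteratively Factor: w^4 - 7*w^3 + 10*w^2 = (w - 2)*(w^3 - 5*w^2) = (w - 5)*(w - 2)*(w^2) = w*(w - 5)*(w - 2)*(w)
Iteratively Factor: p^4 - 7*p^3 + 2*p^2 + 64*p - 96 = (p - 4)*(p^3 - 3*p^2 - 10*p + 24) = (p - 4)^2*(p^2 + p - 6) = (p - 4)^2*(p - 2)*(p + 3)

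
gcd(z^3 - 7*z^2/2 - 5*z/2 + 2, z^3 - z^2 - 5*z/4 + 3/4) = z^2 + z/2 - 1/2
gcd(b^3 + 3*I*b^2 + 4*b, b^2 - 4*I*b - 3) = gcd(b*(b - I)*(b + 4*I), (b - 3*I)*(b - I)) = b - I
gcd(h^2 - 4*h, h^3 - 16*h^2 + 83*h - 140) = h - 4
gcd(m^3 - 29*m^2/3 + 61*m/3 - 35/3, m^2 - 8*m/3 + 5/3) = m^2 - 8*m/3 + 5/3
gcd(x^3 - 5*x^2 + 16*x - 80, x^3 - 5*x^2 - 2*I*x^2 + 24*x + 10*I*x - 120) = x^2 + x*(-5 + 4*I) - 20*I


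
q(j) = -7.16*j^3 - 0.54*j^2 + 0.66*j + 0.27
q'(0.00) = 0.66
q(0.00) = 0.27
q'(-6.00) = -766.14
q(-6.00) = 1523.43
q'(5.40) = -631.53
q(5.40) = -1139.35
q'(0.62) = -8.27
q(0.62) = -1.23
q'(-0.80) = -12.22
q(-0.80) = 3.06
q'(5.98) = -773.93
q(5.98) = -1546.24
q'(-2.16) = -97.22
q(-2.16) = 68.48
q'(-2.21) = -101.86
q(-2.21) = 73.46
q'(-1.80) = -66.99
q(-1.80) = 39.09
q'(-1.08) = -23.23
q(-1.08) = 7.95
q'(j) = -21.48*j^2 - 1.08*j + 0.66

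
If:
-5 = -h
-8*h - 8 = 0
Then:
No Solution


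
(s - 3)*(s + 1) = s^2 - 2*s - 3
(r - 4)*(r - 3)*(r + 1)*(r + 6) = r^4 - 31*r^2 + 42*r + 72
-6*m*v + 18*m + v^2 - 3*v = (-6*m + v)*(v - 3)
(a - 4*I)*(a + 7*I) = a^2 + 3*I*a + 28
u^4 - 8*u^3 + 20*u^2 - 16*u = u*(u - 4)*(u - 2)^2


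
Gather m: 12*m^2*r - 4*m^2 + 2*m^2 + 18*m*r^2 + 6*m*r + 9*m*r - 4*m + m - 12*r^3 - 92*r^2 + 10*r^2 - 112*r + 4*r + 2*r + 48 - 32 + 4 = m^2*(12*r - 2) + m*(18*r^2 + 15*r - 3) - 12*r^3 - 82*r^2 - 106*r + 20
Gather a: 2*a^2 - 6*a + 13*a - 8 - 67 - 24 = 2*a^2 + 7*a - 99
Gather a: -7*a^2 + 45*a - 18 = -7*a^2 + 45*a - 18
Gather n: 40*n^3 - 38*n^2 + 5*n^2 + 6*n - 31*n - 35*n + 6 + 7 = 40*n^3 - 33*n^2 - 60*n + 13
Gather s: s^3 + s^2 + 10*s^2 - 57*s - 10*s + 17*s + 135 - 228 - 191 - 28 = s^3 + 11*s^2 - 50*s - 312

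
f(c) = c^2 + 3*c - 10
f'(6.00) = 15.00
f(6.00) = 44.00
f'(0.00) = 3.00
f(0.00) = -10.00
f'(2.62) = 8.24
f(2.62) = 4.72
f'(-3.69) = -4.38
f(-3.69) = -7.45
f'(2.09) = 7.18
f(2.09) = 0.64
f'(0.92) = 4.84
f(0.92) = -6.39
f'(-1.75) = -0.50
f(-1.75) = -12.19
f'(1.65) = 6.30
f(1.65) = -2.33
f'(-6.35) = -9.70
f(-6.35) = 11.27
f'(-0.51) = 1.98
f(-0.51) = -11.27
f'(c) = 2*c + 3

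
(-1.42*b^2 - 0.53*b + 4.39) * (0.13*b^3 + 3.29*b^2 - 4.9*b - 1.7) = -0.1846*b^5 - 4.7407*b^4 + 5.785*b^3 + 19.4541*b^2 - 20.61*b - 7.463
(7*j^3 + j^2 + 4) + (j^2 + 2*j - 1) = 7*j^3 + 2*j^2 + 2*j + 3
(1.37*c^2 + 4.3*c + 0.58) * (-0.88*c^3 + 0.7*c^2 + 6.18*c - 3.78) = -1.2056*c^5 - 2.825*c^4 + 10.9662*c^3 + 21.8014*c^2 - 12.6696*c - 2.1924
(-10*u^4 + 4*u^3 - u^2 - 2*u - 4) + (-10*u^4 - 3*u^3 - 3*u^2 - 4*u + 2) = -20*u^4 + u^3 - 4*u^2 - 6*u - 2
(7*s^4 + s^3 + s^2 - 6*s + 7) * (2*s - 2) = 14*s^5 - 12*s^4 - 14*s^2 + 26*s - 14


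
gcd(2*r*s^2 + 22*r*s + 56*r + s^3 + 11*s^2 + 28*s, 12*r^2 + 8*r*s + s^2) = 2*r + s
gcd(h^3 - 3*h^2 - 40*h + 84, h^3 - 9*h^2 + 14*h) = h^2 - 9*h + 14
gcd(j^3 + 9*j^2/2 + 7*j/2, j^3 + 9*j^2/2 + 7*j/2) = j^3 + 9*j^2/2 + 7*j/2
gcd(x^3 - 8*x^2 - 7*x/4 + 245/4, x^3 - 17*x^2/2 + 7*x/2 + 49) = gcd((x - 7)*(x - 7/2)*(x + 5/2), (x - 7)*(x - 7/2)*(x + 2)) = x^2 - 21*x/2 + 49/2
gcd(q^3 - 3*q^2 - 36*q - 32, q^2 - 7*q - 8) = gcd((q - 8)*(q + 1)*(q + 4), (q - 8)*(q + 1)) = q^2 - 7*q - 8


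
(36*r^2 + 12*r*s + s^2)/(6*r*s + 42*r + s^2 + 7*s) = (6*r + s)/(s + 7)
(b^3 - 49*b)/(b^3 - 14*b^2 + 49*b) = (b + 7)/(b - 7)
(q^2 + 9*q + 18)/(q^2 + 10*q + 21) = (q + 6)/(q + 7)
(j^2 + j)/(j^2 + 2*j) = (j + 1)/(j + 2)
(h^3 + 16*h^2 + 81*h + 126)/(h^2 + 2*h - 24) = (h^2 + 10*h + 21)/(h - 4)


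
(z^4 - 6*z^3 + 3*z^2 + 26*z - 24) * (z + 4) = z^5 - 2*z^4 - 21*z^3 + 38*z^2 + 80*z - 96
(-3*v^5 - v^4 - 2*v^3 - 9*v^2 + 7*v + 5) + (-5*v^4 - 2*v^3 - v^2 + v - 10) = -3*v^5 - 6*v^4 - 4*v^3 - 10*v^2 + 8*v - 5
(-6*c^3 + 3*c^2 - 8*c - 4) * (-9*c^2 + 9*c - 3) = 54*c^5 - 81*c^4 + 117*c^3 - 45*c^2 - 12*c + 12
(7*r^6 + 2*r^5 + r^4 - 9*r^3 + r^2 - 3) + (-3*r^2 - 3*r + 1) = 7*r^6 + 2*r^5 + r^4 - 9*r^3 - 2*r^2 - 3*r - 2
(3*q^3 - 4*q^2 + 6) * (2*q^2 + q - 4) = 6*q^5 - 5*q^4 - 16*q^3 + 28*q^2 + 6*q - 24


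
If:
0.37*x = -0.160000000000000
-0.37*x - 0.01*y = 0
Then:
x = -0.43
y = 16.00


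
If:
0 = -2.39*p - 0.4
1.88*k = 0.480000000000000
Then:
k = 0.26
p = -0.17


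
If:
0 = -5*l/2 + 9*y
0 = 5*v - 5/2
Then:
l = 18*y/5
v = 1/2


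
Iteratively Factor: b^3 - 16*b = (b + 4)*(b^2 - 4*b) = b*(b + 4)*(b - 4)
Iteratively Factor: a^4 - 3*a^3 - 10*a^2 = (a + 2)*(a^3 - 5*a^2) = a*(a + 2)*(a^2 - 5*a) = a*(a - 5)*(a + 2)*(a)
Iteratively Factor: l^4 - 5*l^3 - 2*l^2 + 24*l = (l - 4)*(l^3 - l^2 - 6*l) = (l - 4)*(l + 2)*(l^2 - 3*l) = l*(l - 4)*(l + 2)*(l - 3)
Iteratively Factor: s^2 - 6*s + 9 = (s - 3)*(s - 3)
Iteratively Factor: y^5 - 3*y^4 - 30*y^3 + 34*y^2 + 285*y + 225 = (y + 3)*(y^4 - 6*y^3 - 12*y^2 + 70*y + 75) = (y - 5)*(y + 3)*(y^3 - y^2 - 17*y - 15) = (y - 5)^2*(y + 3)*(y^2 + 4*y + 3) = (y - 5)^2*(y + 1)*(y + 3)*(y + 3)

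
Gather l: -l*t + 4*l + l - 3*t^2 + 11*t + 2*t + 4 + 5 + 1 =l*(5 - t) - 3*t^2 + 13*t + 10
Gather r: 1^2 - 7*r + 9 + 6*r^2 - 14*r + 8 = 6*r^2 - 21*r + 18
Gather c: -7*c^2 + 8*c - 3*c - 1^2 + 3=-7*c^2 + 5*c + 2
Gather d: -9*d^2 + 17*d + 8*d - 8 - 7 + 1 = -9*d^2 + 25*d - 14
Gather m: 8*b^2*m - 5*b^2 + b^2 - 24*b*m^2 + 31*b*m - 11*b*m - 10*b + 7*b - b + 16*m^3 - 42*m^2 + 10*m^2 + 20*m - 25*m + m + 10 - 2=-4*b^2 - 4*b + 16*m^3 + m^2*(-24*b - 32) + m*(8*b^2 + 20*b - 4) + 8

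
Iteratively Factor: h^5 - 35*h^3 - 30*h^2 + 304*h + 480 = (h + 3)*(h^4 - 3*h^3 - 26*h^2 + 48*h + 160) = (h + 2)*(h + 3)*(h^3 - 5*h^2 - 16*h + 80) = (h - 5)*(h + 2)*(h + 3)*(h^2 - 16) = (h - 5)*(h - 4)*(h + 2)*(h + 3)*(h + 4)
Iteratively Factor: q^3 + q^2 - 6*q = (q + 3)*(q^2 - 2*q) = (q - 2)*(q + 3)*(q)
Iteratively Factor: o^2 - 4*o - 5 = (o + 1)*(o - 5)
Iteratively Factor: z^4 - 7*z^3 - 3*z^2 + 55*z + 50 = (z + 2)*(z^3 - 9*z^2 + 15*z + 25) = (z + 1)*(z + 2)*(z^2 - 10*z + 25) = (z - 5)*(z + 1)*(z + 2)*(z - 5)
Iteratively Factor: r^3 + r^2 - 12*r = (r)*(r^2 + r - 12) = r*(r + 4)*(r - 3)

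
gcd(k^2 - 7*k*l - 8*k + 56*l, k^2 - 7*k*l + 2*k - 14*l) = k - 7*l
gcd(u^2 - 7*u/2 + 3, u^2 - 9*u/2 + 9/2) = u - 3/2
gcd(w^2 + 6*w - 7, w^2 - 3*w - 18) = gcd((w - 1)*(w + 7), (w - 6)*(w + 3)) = 1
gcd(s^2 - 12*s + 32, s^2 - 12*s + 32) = s^2 - 12*s + 32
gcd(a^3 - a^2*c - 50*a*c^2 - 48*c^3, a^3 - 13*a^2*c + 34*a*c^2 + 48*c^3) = a^2 - 7*a*c - 8*c^2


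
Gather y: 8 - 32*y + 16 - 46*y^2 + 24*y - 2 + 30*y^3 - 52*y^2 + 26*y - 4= 30*y^3 - 98*y^2 + 18*y + 18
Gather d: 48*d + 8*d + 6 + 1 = 56*d + 7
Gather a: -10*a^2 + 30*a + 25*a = -10*a^2 + 55*a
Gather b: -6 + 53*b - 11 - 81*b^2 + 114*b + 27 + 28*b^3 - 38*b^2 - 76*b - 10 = 28*b^3 - 119*b^2 + 91*b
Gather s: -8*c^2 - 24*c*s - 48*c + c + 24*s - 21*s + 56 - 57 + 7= -8*c^2 - 47*c + s*(3 - 24*c) + 6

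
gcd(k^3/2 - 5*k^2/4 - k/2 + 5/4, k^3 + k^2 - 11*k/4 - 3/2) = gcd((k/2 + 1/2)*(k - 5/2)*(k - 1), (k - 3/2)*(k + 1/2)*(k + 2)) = 1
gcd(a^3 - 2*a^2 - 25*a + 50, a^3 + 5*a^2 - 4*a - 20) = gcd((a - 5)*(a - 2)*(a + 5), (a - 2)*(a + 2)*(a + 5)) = a^2 + 3*a - 10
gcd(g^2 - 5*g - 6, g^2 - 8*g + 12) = g - 6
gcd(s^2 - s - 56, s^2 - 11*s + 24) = s - 8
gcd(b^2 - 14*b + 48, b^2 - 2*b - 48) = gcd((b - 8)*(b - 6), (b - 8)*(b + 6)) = b - 8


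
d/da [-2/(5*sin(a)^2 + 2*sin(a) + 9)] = 4*(5*sin(a) + 1)*cos(a)/(5*sin(a)^2 + 2*sin(a) + 9)^2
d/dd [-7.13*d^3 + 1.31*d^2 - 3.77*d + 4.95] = -21.39*d^2 + 2.62*d - 3.77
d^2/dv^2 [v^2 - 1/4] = 2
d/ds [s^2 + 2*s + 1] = 2*s + 2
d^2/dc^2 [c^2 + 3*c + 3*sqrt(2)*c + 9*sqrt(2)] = 2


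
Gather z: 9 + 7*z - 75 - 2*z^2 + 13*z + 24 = -2*z^2 + 20*z - 42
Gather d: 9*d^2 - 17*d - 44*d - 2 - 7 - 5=9*d^2 - 61*d - 14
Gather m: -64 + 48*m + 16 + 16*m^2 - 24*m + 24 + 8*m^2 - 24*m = 24*m^2 - 24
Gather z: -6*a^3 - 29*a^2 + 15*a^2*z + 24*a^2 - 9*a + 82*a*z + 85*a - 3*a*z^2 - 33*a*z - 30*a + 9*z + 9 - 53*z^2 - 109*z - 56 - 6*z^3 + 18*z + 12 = -6*a^3 - 5*a^2 + 46*a - 6*z^3 + z^2*(-3*a - 53) + z*(15*a^2 + 49*a - 82) - 35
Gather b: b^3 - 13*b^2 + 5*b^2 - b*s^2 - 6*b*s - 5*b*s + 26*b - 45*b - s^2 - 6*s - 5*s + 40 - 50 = b^3 - 8*b^2 + b*(-s^2 - 11*s - 19) - s^2 - 11*s - 10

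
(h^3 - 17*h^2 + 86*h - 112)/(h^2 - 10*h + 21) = (h^2 - 10*h + 16)/(h - 3)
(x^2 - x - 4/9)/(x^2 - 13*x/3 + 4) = (x + 1/3)/(x - 3)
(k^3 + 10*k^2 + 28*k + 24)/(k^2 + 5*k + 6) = (k^2 + 8*k + 12)/(k + 3)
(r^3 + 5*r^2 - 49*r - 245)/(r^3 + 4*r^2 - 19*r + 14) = (r^2 - 2*r - 35)/(r^2 - 3*r + 2)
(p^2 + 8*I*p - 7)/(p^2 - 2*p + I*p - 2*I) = (p + 7*I)/(p - 2)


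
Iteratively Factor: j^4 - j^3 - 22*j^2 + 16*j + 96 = (j + 2)*(j^3 - 3*j^2 - 16*j + 48) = (j - 4)*(j + 2)*(j^2 + j - 12) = (j - 4)*(j + 2)*(j + 4)*(j - 3)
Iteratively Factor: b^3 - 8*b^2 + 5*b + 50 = (b + 2)*(b^2 - 10*b + 25) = (b - 5)*(b + 2)*(b - 5)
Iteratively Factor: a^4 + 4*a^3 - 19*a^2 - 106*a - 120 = (a + 3)*(a^3 + a^2 - 22*a - 40) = (a + 3)*(a + 4)*(a^2 - 3*a - 10) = (a - 5)*(a + 3)*(a + 4)*(a + 2)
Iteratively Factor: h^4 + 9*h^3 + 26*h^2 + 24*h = (h)*(h^3 + 9*h^2 + 26*h + 24) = h*(h + 2)*(h^2 + 7*h + 12) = h*(h + 2)*(h + 4)*(h + 3)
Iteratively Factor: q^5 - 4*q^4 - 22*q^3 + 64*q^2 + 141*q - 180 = (q + 3)*(q^4 - 7*q^3 - q^2 + 67*q - 60) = (q - 4)*(q + 3)*(q^3 - 3*q^2 - 13*q + 15) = (q - 4)*(q - 1)*(q + 3)*(q^2 - 2*q - 15) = (q - 4)*(q - 1)*(q + 3)^2*(q - 5)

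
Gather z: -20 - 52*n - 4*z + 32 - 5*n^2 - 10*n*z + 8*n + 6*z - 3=-5*n^2 - 44*n + z*(2 - 10*n) + 9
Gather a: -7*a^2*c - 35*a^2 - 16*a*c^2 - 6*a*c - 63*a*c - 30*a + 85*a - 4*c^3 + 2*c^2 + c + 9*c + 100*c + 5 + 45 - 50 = a^2*(-7*c - 35) + a*(-16*c^2 - 69*c + 55) - 4*c^3 + 2*c^2 + 110*c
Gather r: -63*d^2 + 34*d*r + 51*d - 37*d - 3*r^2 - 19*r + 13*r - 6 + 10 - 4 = -63*d^2 + 14*d - 3*r^2 + r*(34*d - 6)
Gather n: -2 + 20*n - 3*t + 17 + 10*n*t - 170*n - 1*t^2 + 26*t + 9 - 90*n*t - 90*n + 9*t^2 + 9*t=n*(-80*t - 240) + 8*t^2 + 32*t + 24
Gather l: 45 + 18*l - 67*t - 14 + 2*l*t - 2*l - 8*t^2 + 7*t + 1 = l*(2*t + 16) - 8*t^2 - 60*t + 32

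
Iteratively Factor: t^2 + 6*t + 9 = (t + 3)*(t + 3)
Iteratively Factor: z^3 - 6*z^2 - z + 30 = (z - 3)*(z^2 - 3*z - 10) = (z - 5)*(z - 3)*(z + 2)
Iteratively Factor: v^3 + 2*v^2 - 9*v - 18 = (v - 3)*(v^2 + 5*v + 6) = (v - 3)*(v + 2)*(v + 3)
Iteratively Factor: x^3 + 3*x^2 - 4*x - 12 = (x - 2)*(x^2 + 5*x + 6) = (x - 2)*(x + 2)*(x + 3)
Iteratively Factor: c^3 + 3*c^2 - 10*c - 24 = (c + 2)*(c^2 + c - 12) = (c - 3)*(c + 2)*(c + 4)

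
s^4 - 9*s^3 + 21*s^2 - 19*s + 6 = (s - 6)*(s - 1)^3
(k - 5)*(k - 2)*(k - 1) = k^3 - 8*k^2 + 17*k - 10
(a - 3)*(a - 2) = a^2 - 5*a + 6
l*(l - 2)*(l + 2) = l^3 - 4*l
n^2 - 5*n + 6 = (n - 3)*(n - 2)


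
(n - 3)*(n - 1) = n^2 - 4*n + 3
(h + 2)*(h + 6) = h^2 + 8*h + 12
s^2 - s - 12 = (s - 4)*(s + 3)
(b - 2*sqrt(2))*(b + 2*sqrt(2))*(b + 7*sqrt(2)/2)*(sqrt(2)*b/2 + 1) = sqrt(2)*b^4/2 + 9*b^3/2 - sqrt(2)*b^2/2 - 36*b - 28*sqrt(2)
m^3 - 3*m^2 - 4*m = m*(m - 4)*(m + 1)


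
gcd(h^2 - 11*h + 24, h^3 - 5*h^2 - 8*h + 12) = 1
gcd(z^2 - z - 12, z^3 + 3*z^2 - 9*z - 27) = z + 3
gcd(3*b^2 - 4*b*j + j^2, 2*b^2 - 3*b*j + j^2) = b - j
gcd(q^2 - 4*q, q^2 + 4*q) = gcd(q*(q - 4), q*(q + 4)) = q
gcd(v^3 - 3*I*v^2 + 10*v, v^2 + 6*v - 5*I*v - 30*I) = v - 5*I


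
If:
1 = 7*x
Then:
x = 1/7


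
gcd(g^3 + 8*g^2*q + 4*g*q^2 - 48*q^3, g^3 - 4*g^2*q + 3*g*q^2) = 1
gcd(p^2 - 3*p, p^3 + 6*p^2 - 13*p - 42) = p - 3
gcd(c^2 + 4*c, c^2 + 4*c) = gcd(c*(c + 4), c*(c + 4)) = c^2 + 4*c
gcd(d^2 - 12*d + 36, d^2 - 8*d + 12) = d - 6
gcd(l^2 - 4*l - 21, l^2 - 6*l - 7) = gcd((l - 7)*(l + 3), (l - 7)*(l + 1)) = l - 7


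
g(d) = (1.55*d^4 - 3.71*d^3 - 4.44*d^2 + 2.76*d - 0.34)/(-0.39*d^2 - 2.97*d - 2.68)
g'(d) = (0.78*d + 2.97)*(1.55*d^4 - 3.71*d^3 - 4.44*d^2 + 2.76*d - 0.34)/(-0.39*d^2 - 2.97*d - 2.68)^2 + (6.2*d^3 - 11.13*d^2 - 8.88*d + 2.76)/(-0.39*d^2 - 2.97*d - 2.68)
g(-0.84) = 6.13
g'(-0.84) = -27.96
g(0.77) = 0.38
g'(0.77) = 1.25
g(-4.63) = 358.66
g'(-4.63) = -383.71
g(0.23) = -0.01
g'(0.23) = -0.06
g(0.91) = 0.57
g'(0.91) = 1.36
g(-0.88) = 7.46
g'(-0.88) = -40.10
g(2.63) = 1.30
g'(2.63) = -1.65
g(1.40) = 1.24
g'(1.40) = 1.24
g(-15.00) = -1960.53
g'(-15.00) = 134.65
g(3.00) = 0.44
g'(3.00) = -3.03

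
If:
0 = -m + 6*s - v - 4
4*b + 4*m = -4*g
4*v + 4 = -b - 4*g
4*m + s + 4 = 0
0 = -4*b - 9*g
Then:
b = 972/493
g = -432/493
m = -540/493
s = 188/493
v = -304/493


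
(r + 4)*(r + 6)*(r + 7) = r^3 + 17*r^2 + 94*r + 168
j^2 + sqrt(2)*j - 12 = (j - 2*sqrt(2))*(j + 3*sqrt(2))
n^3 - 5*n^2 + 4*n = n*(n - 4)*(n - 1)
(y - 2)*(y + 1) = y^2 - y - 2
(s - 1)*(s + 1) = s^2 - 1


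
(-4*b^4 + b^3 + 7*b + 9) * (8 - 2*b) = 8*b^5 - 34*b^4 + 8*b^3 - 14*b^2 + 38*b + 72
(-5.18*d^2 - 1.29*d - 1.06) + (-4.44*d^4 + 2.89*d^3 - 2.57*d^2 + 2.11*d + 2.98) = -4.44*d^4 + 2.89*d^3 - 7.75*d^2 + 0.82*d + 1.92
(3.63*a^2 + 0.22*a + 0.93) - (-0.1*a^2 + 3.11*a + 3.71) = 3.73*a^2 - 2.89*a - 2.78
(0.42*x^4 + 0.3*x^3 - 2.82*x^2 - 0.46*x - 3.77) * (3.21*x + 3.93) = 1.3482*x^5 + 2.6136*x^4 - 7.8732*x^3 - 12.5592*x^2 - 13.9095*x - 14.8161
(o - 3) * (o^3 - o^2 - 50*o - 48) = o^4 - 4*o^3 - 47*o^2 + 102*o + 144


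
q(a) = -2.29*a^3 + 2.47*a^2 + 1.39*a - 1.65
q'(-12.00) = -1047.17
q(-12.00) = 4294.47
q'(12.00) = -928.61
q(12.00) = -3586.41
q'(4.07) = -92.31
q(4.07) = -109.47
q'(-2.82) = -67.17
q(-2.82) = 65.43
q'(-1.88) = -32.18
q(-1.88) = 19.68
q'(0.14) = 1.95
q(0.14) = -1.41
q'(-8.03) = -481.26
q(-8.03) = 1332.18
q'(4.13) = -95.39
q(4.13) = -115.10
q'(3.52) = -66.34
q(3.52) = -66.03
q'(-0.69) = -5.29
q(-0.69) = -0.68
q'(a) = -6.87*a^2 + 4.94*a + 1.39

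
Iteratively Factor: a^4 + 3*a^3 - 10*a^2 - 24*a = (a - 3)*(a^3 + 6*a^2 + 8*a) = (a - 3)*(a + 2)*(a^2 + 4*a) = a*(a - 3)*(a + 2)*(a + 4)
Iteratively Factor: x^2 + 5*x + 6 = (x + 2)*(x + 3)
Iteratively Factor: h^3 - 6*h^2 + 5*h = (h - 5)*(h^2 - h) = h*(h - 5)*(h - 1)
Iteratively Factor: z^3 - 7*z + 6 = (z + 3)*(z^2 - 3*z + 2) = (z - 2)*(z + 3)*(z - 1)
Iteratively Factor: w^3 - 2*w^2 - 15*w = (w)*(w^2 - 2*w - 15) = w*(w - 5)*(w + 3)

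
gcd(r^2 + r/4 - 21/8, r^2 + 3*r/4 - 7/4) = r + 7/4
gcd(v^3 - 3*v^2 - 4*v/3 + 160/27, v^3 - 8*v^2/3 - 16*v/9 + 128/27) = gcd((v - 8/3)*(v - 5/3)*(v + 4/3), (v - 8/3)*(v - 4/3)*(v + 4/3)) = v^2 - 4*v/3 - 32/9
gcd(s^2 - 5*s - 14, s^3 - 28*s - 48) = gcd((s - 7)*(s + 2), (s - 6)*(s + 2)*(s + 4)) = s + 2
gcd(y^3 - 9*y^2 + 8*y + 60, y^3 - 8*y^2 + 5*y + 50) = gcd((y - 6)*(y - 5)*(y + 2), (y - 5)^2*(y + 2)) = y^2 - 3*y - 10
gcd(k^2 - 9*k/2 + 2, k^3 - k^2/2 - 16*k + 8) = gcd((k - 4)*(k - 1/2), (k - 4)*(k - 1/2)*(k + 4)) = k^2 - 9*k/2 + 2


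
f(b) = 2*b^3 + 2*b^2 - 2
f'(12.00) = 912.00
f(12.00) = 3742.00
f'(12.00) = 912.00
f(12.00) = 3742.00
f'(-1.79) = 12.06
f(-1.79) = -7.06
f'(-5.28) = 146.15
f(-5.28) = -240.64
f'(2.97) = 64.81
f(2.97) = 68.04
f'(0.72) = 5.99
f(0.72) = -0.22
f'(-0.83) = 0.81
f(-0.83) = -1.77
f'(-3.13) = 46.26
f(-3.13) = -43.73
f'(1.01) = 10.16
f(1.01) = 2.10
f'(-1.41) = 6.29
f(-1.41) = -3.63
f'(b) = 6*b^2 + 4*b = 2*b*(3*b + 2)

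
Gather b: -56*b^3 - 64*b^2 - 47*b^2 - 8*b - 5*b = -56*b^3 - 111*b^2 - 13*b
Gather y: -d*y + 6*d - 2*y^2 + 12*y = 6*d - 2*y^2 + y*(12 - d)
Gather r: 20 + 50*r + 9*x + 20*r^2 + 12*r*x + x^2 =20*r^2 + r*(12*x + 50) + x^2 + 9*x + 20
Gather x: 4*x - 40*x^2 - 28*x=-40*x^2 - 24*x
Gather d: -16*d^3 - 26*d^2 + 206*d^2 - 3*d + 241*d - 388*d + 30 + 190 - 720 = -16*d^3 + 180*d^2 - 150*d - 500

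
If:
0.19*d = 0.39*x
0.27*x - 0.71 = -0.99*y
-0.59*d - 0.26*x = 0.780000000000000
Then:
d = -1.09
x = -0.53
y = 0.86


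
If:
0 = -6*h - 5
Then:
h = -5/6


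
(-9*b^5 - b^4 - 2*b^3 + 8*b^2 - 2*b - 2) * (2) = -18*b^5 - 2*b^4 - 4*b^3 + 16*b^2 - 4*b - 4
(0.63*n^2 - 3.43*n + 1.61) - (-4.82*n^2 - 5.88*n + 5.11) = 5.45*n^2 + 2.45*n - 3.5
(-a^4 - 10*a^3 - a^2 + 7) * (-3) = 3*a^4 + 30*a^3 + 3*a^2 - 21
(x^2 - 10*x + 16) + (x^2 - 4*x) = 2*x^2 - 14*x + 16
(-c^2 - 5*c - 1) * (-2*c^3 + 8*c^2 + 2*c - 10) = 2*c^5 + 2*c^4 - 40*c^3 - 8*c^2 + 48*c + 10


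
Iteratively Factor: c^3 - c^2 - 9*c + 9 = (c - 3)*(c^2 + 2*c - 3) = (c - 3)*(c - 1)*(c + 3)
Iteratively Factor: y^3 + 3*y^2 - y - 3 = (y - 1)*(y^2 + 4*y + 3) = (y - 1)*(y + 3)*(y + 1)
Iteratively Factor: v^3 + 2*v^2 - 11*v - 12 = (v + 4)*(v^2 - 2*v - 3) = (v - 3)*(v + 4)*(v + 1)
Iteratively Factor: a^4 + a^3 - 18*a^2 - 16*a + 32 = (a - 4)*(a^3 + 5*a^2 + 2*a - 8) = (a - 4)*(a + 4)*(a^2 + a - 2) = (a - 4)*(a + 2)*(a + 4)*(a - 1)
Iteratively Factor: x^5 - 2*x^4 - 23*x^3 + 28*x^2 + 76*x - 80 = (x - 5)*(x^4 + 3*x^3 - 8*x^2 - 12*x + 16) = (x - 5)*(x + 2)*(x^3 + x^2 - 10*x + 8) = (x - 5)*(x + 2)*(x + 4)*(x^2 - 3*x + 2) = (x - 5)*(x - 2)*(x + 2)*(x + 4)*(x - 1)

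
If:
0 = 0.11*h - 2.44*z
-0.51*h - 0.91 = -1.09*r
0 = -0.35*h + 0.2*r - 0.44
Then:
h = -1.06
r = 0.34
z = -0.05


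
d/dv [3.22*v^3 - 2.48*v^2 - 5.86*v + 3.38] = 9.66*v^2 - 4.96*v - 5.86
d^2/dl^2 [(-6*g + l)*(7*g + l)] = 2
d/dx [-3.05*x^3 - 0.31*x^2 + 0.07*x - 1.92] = -9.15*x^2 - 0.62*x + 0.07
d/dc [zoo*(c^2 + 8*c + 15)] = zoo*(c + 4)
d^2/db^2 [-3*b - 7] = 0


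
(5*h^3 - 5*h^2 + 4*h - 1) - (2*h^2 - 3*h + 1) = 5*h^3 - 7*h^2 + 7*h - 2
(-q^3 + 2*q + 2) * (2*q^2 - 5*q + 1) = -2*q^5 + 5*q^4 + 3*q^3 - 6*q^2 - 8*q + 2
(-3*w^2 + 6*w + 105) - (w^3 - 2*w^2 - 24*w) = -w^3 - w^2 + 30*w + 105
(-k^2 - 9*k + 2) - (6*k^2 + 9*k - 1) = -7*k^2 - 18*k + 3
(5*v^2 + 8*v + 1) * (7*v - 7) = 35*v^3 + 21*v^2 - 49*v - 7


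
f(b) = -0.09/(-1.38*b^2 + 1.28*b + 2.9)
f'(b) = -0.09*(2.76*b - 1.28)/(-1.38*b^2 + 1.28*b + 2.9)^2 = (0.1152 - 0.2484*b)/(-1.38*b^2 + 1.28*b + 2.9)^2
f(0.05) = -0.03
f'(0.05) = 0.01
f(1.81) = -0.13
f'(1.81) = -0.69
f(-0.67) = -0.06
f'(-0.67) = 0.14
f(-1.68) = 0.03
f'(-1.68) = 0.05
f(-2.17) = 0.01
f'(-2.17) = 0.02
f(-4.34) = 0.00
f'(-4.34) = 0.00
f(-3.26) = 0.01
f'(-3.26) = 0.00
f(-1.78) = 0.02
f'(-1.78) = 0.04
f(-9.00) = 0.00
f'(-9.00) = 0.00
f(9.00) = 0.00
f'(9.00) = -0.00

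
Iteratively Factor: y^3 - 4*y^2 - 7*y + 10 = (y + 2)*(y^2 - 6*y + 5) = (y - 1)*(y + 2)*(y - 5)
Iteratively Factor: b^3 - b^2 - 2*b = (b + 1)*(b^2 - 2*b) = (b - 2)*(b + 1)*(b)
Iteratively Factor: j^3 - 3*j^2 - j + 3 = (j - 3)*(j^2 - 1) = (j - 3)*(j + 1)*(j - 1)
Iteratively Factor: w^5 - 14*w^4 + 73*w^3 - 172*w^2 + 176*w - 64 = (w - 1)*(w^4 - 13*w^3 + 60*w^2 - 112*w + 64) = (w - 4)*(w - 1)*(w^3 - 9*w^2 + 24*w - 16) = (w - 4)*(w - 1)^2*(w^2 - 8*w + 16) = (w - 4)^2*(w - 1)^2*(w - 4)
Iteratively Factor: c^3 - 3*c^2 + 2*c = (c - 1)*(c^2 - 2*c) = c*(c - 1)*(c - 2)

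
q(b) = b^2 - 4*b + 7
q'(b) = 2*b - 4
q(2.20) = 3.04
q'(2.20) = 0.40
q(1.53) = 3.22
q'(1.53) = -0.94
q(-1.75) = 17.06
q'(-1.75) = -7.50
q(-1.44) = 14.83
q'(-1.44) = -6.88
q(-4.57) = 46.16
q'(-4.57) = -13.14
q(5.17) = 13.05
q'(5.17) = 6.34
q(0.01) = 6.96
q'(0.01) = -3.98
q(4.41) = 8.81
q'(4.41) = 4.82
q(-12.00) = 199.00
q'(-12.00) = -28.00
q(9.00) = 52.00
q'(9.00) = 14.00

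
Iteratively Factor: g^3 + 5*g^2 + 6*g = (g + 3)*(g^2 + 2*g) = g*(g + 3)*(g + 2)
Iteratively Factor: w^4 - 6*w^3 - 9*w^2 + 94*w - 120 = (w - 5)*(w^3 - w^2 - 14*w + 24) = (w - 5)*(w + 4)*(w^2 - 5*w + 6) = (w - 5)*(w - 2)*(w + 4)*(w - 3)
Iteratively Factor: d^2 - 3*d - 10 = (d + 2)*(d - 5)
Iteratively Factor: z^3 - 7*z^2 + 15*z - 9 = (z - 3)*(z^2 - 4*z + 3) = (z - 3)^2*(z - 1)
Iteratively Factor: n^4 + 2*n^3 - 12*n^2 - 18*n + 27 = (n - 3)*(n^3 + 5*n^2 + 3*n - 9) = (n - 3)*(n + 3)*(n^2 + 2*n - 3) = (n - 3)*(n + 3)^2*(n - 1)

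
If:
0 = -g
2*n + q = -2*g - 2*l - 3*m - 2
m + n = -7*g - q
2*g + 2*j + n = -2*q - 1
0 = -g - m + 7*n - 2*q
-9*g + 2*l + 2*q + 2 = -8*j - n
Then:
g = 0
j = 1/2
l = -2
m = 18/17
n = -2/17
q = -16/17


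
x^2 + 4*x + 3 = (x + 1)*(x + 3)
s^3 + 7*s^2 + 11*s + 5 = (s + 1)^2*(s + 5)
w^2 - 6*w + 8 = (w - 4)*(w - 2)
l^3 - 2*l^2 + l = l*(l - 1)^2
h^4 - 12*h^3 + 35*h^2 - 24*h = h*(h - 8)*(h - 3)*(h - 1)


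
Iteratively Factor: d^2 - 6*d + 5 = (d - 5)*(d - 1)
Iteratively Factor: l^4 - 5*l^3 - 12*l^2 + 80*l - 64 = (l - 4)*(l^3 - l^2 - 16*l + 16) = (l - 4)*(l - 1)*(l^2 - 16) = (l - 4)^2*(l - 1)*(l + 4)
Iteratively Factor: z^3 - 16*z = (z - 4)*(z^2 + 4*z) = (z - 4)*(z + 4)*(z)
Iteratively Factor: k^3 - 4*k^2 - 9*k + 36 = (k - 4)*(k^2 - 9) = (k - 4)*(k + 3)*(k - 3)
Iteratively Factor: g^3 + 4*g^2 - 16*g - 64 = (g + 4)*(g^2 - 16) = (g - 4)*(g + 4)*(g + 4)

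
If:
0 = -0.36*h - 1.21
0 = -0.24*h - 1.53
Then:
No Solution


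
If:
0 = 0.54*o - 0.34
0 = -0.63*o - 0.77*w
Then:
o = 0.63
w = -0.52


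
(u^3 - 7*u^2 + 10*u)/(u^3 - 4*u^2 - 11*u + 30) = u/(u + 3)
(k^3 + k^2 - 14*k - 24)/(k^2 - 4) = (k^2 - k - 12)/(k - 2)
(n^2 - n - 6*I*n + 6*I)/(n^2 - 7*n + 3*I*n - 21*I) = (n^2 - n - 6*I*n + 6*I)/(n^2 - 7*n + 3*I*n - 21*I)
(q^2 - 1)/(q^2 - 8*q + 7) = (q + 1)/(q - 7)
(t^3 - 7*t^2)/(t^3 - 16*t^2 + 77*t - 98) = t^2/(t^2 - 9*t + 14)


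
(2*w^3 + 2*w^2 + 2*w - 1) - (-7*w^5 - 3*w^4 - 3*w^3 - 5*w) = 7*w^5 + 3*w^4 + 5*w^3 + 2*w^2 + 7*w - 1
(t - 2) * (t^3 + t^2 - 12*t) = t^4 - t^3 - 14*t^2 + 24*t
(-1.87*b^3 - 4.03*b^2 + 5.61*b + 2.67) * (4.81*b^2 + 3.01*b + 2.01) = -8.9947*b^5 - 25.013*b^4 + 11.0951*b^3 + 21.6285*b^2 + 19.3128*b + 5.3667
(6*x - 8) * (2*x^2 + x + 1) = 12*x^3 - 10*x^2 - 2*x - 8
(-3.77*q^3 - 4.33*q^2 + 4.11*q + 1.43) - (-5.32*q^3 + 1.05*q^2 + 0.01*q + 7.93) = 1.55*q^3 - 5.38*q^2 + 4.1*q - 6.5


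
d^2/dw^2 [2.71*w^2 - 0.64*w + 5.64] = 5.42000000000000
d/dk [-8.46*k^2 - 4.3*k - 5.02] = -16.92*k - 4.3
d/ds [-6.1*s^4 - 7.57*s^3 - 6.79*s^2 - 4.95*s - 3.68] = -24.4*s^3 - 22.71*s^2 - 13.58*s - 4.95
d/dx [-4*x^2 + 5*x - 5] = 5 - 8*x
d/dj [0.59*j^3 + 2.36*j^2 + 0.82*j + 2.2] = 1.77*j^2 + 4.72*j + 0.82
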